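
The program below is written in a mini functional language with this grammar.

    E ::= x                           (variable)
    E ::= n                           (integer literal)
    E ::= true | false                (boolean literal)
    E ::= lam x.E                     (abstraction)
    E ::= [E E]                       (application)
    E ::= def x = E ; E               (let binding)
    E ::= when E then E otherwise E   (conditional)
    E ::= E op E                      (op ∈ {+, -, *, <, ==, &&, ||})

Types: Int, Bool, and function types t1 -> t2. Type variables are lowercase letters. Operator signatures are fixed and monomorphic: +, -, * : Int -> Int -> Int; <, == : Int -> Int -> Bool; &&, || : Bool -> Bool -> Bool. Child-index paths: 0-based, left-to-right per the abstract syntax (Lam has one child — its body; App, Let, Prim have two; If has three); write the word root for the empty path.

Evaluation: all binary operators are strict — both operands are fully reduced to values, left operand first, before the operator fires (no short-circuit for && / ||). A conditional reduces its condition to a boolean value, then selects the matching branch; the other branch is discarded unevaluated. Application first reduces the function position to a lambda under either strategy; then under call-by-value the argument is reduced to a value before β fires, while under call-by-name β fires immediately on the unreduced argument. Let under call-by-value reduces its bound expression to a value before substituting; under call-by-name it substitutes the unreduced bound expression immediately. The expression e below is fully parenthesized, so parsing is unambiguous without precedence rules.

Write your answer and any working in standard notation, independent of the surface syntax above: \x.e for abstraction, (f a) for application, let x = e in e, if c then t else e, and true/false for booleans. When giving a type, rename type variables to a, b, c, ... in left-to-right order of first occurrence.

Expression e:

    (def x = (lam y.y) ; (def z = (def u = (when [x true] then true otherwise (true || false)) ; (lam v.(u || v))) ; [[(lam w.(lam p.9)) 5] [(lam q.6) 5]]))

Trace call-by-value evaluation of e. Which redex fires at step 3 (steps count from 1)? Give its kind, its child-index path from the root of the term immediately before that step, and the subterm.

Derivation:
step 0: (let x = (\y.y) in (let z = (let u = (if (x true) then true else (true || false)) in (\v.(u || v))) in (((\w.(\p.9)) 5) ((\q.6) 5))))
step 1: [let@root] (let z = (let u = (if ((\y.y) true) then true else (true || false)) in (\v.(u || v))) in (((\w.(\p.9)) 5) ((\q.6) 5)))
step 2: [beta@0.0.0] (let z = (let u = (if true then true else (true || false)) in (\v.(u || v))) in (((\w.(\p.9)) 5) ((\q.6) 5)))
step 3: [if@0.0] (let z = (let u = true in (\v.(u || v))) in (((\w.(\p.9)) 5) ((\q.6) 5)))

Answer: if at 0.0 : (if true then true else (true || false))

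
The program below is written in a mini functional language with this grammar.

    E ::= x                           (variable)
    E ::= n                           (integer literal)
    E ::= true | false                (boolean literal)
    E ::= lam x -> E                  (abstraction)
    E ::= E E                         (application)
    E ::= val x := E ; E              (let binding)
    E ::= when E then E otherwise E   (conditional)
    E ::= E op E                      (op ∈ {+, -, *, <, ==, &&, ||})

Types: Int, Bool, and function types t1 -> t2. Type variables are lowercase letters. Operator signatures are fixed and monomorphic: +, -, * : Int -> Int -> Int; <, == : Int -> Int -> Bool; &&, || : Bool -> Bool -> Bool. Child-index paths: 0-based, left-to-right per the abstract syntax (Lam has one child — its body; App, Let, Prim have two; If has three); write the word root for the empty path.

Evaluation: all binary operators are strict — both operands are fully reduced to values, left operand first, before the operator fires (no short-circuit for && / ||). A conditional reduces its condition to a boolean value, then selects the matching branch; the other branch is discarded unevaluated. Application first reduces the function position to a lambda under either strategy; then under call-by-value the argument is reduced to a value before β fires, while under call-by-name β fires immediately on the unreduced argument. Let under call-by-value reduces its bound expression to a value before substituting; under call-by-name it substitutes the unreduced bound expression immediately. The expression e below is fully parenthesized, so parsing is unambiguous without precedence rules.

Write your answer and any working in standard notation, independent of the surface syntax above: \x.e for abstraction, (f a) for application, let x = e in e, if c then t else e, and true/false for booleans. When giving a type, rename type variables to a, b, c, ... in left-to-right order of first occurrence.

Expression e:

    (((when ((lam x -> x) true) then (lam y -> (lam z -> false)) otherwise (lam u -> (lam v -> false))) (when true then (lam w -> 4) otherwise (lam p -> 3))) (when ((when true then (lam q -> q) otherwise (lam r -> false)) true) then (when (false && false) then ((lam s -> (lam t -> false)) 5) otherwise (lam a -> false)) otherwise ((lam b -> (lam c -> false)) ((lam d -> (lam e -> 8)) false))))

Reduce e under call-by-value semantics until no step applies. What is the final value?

Derivation:
step 0: (((if ((\x.x) true) then (\y.(\z.false)) else (\u.(\v.false))) (if true then (\w.4) else (\p.3))) (if ((if true then (\q.q) else (\r.false)) true) then (if (false && false) then ((\s.(\t.false)) 5) else (\a.false)) else ((\b.(\c.false)) ((\d.(\e.8)) false))))
step 1: [beta@0.0.0] (((if true then (\y.(\z.false)) else (\u.(\v.false))) (if true then (\w.4) else (\p.3))) (if ((if true then (\q.q) else (\r.false)) true) then (if (false && false) then ((\s.(\t.false)) 5) else (\a.false)) else ((\b.(\c.false)) ((\d.(\e.8)) false))))
step 2: [if@0.0] (((\y.(\z.false)) (if true then (\w.4) else (\p.3))) (if ((if true then (\q.q) else (\r.false)) true) then (if (false && false) then ((\s.(\t.false)) 5) else (\a.false)) else ((\b.(\c.false)) ((\d.(\e.8)) false))))
step 3: [if@0.1] (((\y.(\z.false)) (\w.4)) (if ((if true then (\q.q) else (\r.false)) true) then (if (false && false) then ((\s.(\t.false)) 5) else (\a.false)) else ((\b.(\c.false)) ((\d.(\e.8)) false))))
step 4: [beta@0] ((\z.false) (if ((if true then (\q.q) else (\r.false)) true) then (if (false && false) then ((\s.(\t.false)) 5) else (\a.false)) else ((\b.(\c.false)) ((\d.(\e.8)) false))))
step 5: [if@1.0.0] ((\z.false) (if ((\q.q) true) then (if (false && false) then ((\s.(\t.false)) 5) else (\a.false)) else ((\b.(\c.false)) ((\d.(\e.8)) false))))
step 6: [beta@1.0] ((\z.false) (if true then (if (false && false) then ((\s.(\t.false)) 5) else (\a.false)) else ((\b.(\c.false)) ((\d.(\e.8)) false))))
step 7: [if@1] ((\z.false) (if (false && false) then ((\s.(\t.false)) 5) else (\a.false)))
step 8: [delta@1.0] ((\z.false) (if false then ((\s.(\t.false)) 5) else (\a.false)))
step 9: [if@1] ((\z.false) (\a.false))
step 10: [beta@root] false

Answer: false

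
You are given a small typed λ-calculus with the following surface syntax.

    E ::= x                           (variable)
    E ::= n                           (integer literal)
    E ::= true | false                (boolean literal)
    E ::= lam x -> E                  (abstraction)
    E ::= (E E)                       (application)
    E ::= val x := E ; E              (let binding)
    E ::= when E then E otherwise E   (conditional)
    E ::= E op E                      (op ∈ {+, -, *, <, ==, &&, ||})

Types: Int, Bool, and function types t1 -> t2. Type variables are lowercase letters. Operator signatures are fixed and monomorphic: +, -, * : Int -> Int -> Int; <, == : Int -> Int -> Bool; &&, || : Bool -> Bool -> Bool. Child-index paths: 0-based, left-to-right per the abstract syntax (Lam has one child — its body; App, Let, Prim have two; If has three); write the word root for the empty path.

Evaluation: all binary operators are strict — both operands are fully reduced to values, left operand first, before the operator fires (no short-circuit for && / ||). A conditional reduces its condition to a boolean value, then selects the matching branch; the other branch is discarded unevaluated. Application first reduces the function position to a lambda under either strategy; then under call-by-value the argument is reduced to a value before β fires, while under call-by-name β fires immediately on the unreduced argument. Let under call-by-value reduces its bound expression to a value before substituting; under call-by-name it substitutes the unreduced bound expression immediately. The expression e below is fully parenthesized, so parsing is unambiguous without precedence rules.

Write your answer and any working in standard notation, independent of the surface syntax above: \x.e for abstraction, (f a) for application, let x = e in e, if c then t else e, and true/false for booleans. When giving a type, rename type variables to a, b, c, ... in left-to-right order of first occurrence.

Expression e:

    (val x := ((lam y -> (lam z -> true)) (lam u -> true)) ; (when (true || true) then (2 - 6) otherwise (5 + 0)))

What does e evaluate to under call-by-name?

Answer: -4

Trace:
step 0: (let x = ((\y.(\z.true)) (\u.true)) in (if (true || true) then (2 - 6) else (5 + 0)))
step 1: [let@root] (if (true || true) then (2 - 6) else (5 + 0))
step 2: [delta@0] (if true then (2 - 6) else (5 + 0))
step 3: [if@root] (2 - 6)
step 4: [delta@root] -4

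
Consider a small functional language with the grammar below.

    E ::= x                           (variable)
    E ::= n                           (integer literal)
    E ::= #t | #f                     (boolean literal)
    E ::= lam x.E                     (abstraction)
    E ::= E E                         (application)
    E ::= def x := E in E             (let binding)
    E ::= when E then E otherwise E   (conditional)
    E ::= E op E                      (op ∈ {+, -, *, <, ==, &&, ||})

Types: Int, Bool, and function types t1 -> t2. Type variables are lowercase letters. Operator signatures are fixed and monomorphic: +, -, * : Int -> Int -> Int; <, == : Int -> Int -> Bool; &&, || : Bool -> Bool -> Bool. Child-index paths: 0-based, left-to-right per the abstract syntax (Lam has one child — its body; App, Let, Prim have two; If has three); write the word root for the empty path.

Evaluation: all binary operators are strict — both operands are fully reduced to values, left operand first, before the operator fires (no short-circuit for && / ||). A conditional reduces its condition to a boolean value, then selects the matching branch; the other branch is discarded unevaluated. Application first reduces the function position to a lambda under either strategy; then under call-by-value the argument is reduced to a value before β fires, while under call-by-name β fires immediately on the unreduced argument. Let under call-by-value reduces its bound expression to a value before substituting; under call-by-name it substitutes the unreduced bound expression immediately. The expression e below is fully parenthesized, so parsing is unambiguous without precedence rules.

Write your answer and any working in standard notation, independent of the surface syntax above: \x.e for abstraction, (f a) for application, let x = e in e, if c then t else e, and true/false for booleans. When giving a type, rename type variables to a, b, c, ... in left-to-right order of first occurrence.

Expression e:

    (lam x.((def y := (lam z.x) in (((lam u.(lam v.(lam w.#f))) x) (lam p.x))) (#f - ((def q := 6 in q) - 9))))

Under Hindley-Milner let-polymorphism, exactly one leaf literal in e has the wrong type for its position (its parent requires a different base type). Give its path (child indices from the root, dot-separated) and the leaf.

Working:
x : a
\z._ : b -> a
let y : forall. b -> a
\w._ : e -> Bool
\v._ : d -> e -> Bool
\u._ : c -> d -> e -> Bool
x : a
  unify c -> d -> e -> Bool ~ a -> f
  unify c ~ a
  unify d -> e -> Bool ~ f
_ _ : d -> e -> Bool
x : a
\p._ : g -> a
  unify d -> e -> Bool ~ (g -> a) -> h
  unify d ~ g -> a
  unify e -> Bool ~ h
_ _ : e -> Bool
  unify Bool ~ Int
  FAIL: mismatch Bool ~ Int

Answer: 0.1.0 : false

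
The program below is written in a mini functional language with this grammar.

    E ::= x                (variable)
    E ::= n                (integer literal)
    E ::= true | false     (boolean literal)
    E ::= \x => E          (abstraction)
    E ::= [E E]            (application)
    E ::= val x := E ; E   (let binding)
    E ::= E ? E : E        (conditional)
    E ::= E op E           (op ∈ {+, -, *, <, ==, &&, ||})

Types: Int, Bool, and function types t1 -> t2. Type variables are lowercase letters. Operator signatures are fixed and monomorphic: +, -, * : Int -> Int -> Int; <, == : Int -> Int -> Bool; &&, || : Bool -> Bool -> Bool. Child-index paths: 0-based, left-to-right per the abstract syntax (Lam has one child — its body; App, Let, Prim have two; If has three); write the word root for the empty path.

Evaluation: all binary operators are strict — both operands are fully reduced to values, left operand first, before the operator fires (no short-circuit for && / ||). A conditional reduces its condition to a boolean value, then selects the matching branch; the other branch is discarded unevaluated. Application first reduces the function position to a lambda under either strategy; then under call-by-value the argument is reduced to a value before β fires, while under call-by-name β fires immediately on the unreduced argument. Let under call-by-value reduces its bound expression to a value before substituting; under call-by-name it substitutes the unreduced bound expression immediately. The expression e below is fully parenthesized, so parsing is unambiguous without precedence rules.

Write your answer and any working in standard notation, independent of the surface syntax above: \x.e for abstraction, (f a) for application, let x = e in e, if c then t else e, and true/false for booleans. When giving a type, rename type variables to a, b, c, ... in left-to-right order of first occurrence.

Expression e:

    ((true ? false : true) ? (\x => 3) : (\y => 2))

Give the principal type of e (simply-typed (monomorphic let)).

Trace:
  unify Bool ~ Bool
  unify Bool ~ Bool
  unify Bool ~ Bool
\x._ : a -> Int
\y._ : b -> Int
  unify a -> Int ~ b -> Int
  unify a ~ b
  unify Int ~ Int

Answer: a -> Int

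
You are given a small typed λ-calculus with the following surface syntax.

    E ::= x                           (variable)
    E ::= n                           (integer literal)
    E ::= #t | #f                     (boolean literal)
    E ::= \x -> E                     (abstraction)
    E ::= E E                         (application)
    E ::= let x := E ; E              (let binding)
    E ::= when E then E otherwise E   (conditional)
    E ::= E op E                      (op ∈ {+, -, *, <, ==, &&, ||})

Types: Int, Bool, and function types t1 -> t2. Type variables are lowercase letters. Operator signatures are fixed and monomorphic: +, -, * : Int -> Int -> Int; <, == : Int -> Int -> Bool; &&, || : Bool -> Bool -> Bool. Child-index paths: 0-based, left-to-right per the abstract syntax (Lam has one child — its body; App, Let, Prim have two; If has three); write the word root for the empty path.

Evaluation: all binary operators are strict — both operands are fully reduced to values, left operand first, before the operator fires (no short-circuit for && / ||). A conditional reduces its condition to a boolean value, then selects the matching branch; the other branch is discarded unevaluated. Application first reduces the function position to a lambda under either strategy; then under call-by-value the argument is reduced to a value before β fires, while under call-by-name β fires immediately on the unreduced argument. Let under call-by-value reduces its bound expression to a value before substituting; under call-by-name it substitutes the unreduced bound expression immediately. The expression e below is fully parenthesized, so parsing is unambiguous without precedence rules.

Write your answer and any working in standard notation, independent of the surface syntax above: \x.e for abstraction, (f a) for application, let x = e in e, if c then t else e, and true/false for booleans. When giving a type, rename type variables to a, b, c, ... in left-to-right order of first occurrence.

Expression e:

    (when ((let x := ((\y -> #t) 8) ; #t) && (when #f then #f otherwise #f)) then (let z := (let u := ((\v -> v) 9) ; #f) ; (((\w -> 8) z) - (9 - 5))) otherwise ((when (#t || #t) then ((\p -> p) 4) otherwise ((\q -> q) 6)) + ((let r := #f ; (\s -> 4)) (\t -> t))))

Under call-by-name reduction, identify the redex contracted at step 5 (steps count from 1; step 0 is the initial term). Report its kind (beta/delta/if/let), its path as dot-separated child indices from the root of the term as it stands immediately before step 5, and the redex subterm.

Answer: delta at 0.0 : (true || true)

Derivation:
step 0: (if ((let x = ((\y.true) 8) in true) && (if false then false else false)) then (let z = (let u = ((\v.v) 9) in false) in (((\w.8) z) - (9 - 5))) else ((if (true || true) then ((\p.p) 4) else ((\q.q) 6)) + ((let r = false in (\s.4)) (\t.t))))
step 1: [let@0.0] (if (true && (if false then false else false)) then (let z = (let u = ((\v.v) 9) in false) in (((\w.8) z) - (9 - 5))) else ((if (true || true) then ((\p.p) 4) else ((\q.q) 6)) + ((let r = false in (\s.4)) (\t.t))))
step 2: [if@0.1] (if (true && false) then (let z = (let u = ((\v.v) 9) in false) in (((\w.8) z) - (9 - 5))) else ((if (true || true) then ((\p.p) 4) else ((\q.q) 6)) + ((let r = false in (\s.4)) (\t.t))))
step 3: [delta@0] (if false then (let z = (let u = ((\v.v) 9) in false) in (((\w.8) z) - (9 - 5))) else ((if (true || true) then ((\p.p) 4) else ((\q.q) 6)) + ((let r = false in (\s.4)) (\t.t))))
step 4: [if@root] ((if (true || true) then ((\p.p) 4) else ((\q.q) 6)) + ((let r = false in (\s.4)) (\t.t)))
step 5: [delta@0.0] ((if true then ((\p.p) 4) else ((\q.q) 6)) + ((let r = false in (\s.4)) (\t.t)))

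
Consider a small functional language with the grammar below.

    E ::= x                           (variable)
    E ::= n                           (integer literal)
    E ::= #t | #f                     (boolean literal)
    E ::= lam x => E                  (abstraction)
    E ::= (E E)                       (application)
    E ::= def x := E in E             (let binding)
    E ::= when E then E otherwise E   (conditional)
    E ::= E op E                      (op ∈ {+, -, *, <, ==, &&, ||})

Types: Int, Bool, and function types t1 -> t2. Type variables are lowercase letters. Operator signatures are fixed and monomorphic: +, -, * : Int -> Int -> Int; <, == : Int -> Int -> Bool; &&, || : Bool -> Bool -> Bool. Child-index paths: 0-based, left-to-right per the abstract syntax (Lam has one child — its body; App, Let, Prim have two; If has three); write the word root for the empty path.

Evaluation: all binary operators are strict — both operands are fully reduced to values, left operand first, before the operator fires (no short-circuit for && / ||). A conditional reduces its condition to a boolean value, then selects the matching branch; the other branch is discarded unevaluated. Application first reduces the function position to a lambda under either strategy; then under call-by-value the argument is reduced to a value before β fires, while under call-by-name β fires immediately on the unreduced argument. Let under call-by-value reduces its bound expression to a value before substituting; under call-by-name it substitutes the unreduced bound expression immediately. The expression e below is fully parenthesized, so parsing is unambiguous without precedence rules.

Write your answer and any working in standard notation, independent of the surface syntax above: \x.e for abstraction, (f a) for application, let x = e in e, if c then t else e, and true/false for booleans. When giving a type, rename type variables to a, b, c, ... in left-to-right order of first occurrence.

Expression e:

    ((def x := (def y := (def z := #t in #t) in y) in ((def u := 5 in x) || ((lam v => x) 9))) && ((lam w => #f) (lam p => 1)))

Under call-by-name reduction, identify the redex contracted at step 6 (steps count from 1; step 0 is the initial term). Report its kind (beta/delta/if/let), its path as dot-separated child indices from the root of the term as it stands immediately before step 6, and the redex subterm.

Answer: let at 0.1 : (let y = (let z = true in true) in y)

Derivation:
step 0: ((let x = (let y = (let z = true in true) in y) in ((let u = 5 in x) || ((\v.x) 9))) && ((\w.false) (\p.1)))
step 1: [let@0] (((let u = 5 in (let y = (let z = true in true) in y)) || ((\v.(let y = (let z = true in true) in y)) 9)) && ((\w.false) (\p.1)))
step 2: [let@0.0] (((let y = (let z = true in true) in y) || ((\v.(let y = (let z = true in true) in y)) 9)) && ((\w.false) (\p.1)))
step 3: [let@0.0] (((let z = true in true) || ((\v.(let y = (let z = true in true) in y)) 9)) && ((\w.false) (\p.1)))
step 4: [let@0.0] ((true || ((\v.(let y = (let z = true in true) in y)) 9)) && ((\w.false) (\p.1)))
step 5: [beta@0.1] ((true || (let y = (let z = true in true) in y)) && ((\w.false) (\p.1)))
step 6: [let@0.1] ((true || (let z = true in true)) && ((\w.false) (\p.1)))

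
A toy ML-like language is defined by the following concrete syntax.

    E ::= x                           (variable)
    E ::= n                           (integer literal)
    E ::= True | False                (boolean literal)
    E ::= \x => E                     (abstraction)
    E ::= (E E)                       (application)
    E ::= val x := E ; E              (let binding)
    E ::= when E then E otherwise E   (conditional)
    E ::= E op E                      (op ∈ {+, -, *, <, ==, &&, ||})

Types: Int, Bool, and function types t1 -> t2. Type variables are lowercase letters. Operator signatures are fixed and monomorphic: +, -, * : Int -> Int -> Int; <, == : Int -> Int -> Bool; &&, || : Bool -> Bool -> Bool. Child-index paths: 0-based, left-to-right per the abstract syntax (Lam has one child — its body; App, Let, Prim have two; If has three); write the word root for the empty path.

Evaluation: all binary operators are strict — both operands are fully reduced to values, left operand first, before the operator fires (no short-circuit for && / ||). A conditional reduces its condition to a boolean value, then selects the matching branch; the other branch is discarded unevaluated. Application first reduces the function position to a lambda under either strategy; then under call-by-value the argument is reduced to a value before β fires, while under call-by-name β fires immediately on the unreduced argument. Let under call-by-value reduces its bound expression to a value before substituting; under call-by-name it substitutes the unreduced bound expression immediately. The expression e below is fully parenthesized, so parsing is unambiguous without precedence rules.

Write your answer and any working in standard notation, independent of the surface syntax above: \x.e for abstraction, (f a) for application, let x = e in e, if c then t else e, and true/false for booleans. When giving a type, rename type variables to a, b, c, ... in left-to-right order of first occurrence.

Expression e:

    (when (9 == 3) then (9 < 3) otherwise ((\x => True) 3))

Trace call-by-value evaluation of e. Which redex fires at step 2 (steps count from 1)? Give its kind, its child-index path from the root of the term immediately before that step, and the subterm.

Trace:
step 0: (if (9 == 3) then (9 < 3) else ((\x.true) 3))
step 1: [delta@0] (if false then (9 < 3) else ((\x.true) 3))
step 2: [if@root] ((\x.true) 3)

Answer: if at root : (if false then (9 < 3) else ((\x.true) 3))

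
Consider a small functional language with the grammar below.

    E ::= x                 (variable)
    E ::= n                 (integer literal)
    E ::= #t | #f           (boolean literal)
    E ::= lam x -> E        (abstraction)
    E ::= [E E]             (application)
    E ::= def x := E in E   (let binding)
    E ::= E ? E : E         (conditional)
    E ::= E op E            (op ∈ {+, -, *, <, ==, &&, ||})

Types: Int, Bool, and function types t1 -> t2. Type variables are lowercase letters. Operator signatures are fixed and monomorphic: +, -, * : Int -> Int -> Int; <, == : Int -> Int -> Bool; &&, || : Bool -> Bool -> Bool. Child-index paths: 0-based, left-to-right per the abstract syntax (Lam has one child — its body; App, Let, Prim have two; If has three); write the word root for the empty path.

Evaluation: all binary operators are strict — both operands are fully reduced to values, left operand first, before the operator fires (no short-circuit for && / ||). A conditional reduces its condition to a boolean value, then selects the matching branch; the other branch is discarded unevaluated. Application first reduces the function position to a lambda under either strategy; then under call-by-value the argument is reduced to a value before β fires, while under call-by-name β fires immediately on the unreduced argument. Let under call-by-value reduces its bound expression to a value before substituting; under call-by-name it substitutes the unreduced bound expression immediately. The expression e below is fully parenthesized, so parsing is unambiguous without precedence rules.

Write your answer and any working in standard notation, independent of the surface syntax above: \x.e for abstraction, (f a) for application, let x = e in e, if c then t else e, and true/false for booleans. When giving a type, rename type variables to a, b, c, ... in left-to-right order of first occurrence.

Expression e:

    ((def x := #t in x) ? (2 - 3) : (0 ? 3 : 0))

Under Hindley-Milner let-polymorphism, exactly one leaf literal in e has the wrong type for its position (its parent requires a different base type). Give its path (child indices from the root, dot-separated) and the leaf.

Answer: 2.0 : 0

Trace:
let x : Bool
x : Bool
  unify Bool ~ Bool
  unify Int ~ Int
  unify Int ~ Int
  unify Int ~ Bool
  FAIL: mismatch Int ~ Bool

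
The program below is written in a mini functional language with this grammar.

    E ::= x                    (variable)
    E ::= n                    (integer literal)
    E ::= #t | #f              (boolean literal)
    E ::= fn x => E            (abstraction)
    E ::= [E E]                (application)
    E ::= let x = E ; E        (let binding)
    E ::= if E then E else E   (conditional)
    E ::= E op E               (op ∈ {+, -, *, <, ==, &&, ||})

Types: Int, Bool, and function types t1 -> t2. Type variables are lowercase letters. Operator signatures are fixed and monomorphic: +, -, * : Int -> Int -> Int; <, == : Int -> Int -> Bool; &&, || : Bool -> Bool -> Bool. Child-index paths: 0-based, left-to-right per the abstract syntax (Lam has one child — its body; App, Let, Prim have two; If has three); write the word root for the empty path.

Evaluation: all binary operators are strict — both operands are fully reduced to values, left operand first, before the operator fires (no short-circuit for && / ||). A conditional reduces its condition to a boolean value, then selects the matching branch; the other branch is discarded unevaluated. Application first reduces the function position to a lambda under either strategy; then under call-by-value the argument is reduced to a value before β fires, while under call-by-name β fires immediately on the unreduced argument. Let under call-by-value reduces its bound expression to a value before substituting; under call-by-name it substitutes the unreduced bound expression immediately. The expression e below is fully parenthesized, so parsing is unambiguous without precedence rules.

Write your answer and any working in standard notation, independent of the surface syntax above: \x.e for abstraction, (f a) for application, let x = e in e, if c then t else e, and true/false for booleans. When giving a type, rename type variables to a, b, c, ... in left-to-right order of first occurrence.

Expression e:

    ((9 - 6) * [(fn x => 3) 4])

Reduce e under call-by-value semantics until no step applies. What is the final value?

Derivation:
step 0: ((9 - 6) * ((\x.3) 4))
step 1: [delta@0] (3 * ((\x.3) 4))
step 2: [beta@1] (3 * 3)
step 3: [delta@root] 9

Answer: 9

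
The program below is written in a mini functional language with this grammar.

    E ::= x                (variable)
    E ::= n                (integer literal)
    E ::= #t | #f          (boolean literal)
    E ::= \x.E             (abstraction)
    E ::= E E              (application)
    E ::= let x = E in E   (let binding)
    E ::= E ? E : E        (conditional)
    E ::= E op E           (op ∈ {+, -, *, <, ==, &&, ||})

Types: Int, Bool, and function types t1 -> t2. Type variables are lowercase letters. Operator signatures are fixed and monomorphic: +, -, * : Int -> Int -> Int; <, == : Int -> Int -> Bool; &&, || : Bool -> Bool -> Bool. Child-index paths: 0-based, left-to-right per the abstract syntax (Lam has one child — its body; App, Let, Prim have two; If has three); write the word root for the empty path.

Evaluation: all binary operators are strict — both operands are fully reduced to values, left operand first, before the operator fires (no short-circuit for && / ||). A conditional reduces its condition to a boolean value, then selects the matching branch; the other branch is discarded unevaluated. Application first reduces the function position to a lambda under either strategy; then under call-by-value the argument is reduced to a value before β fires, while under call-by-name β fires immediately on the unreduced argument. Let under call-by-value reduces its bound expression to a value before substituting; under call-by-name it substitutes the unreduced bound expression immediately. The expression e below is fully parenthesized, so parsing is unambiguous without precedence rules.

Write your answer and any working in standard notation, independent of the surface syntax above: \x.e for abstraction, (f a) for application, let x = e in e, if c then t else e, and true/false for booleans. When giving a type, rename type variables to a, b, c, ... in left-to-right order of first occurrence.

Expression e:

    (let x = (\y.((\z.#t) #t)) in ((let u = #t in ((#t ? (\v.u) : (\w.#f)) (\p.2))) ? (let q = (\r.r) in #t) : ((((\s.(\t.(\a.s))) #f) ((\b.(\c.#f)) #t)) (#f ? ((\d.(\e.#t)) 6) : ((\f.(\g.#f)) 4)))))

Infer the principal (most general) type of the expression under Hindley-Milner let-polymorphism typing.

Trace:
\z._ : b -> Bool
  unify b -> Bool ~ Bool -> c
  unify b ~ Bool
  unify Bool ~ c
_ _ : Bool
\y._ : a -> Bool
let x : forall. a -> Bool
let u : Bool
  unify Bool ~ Bool
u : Bool
\v._ : d -> Bool
\w._ : e -> Bool
  unify d -> Bool ~ e -> Bool
  unify d ~ e
  unify Bool ~ Bool
\p._ : f -> Int
  unify e -> Bool ~ (f -> Int) -> g
  unify e ~ f -> Int
  unify Bool ~ g
_ _ : Bool
  unify Bool ~ Bool
r : h
\r._ : h -> h
let q : forall. h -> h
s : i
\a._ : k -> i
\t._ : j -> k -> i
\s._ : i -> j -> k -> i
  unify i -> j -> k -> i ~ Bool -> l
  unify i ~ Bool
  unify j -> k -> Bool ~ l
_ _ : j -> k -> Bool
\c._ : n -> Bool
\b._ : m -> n -> Bool
  unify m -> n -> Bool ~ Bool -> o
  unify m ~ Bool
  unify n -> Bool ~ o
_ _ : n -> Bool
  unify j -> k -> Bool ~ (n -> Bool) -> p
  unify j ~ n -> Bool
  unify k -> Bool ~ p
_ _ : k -> Bool
  unify Bool ~ Bool
\e._ : r -> Bool
\d._ : q -> r -> Bool
  unify q -> r -> Bool ~ Int -> s
  unify q ~ Int
  unify r -> Bool ~ s
_ _ : r -> Bool
\g._ : u -> Bool
\f._ : t -> u -> Bool
  unify t -> u -> Bool ~ Int -> v
  unify t ~ Int
  unify u -> Bool ~ v
_ _ : u -> Bool
  unify r -> Bool ~ u -> Bool
  unify r ~ u
  unify Bool ~ Bool
  unify k -> Bool ~ (u -> Bool) -> w
  unify k ~ u -> Bool
  unify Bool ~ w
_ _ : Bool
  unify Bool ~ Bool

Answer: Bool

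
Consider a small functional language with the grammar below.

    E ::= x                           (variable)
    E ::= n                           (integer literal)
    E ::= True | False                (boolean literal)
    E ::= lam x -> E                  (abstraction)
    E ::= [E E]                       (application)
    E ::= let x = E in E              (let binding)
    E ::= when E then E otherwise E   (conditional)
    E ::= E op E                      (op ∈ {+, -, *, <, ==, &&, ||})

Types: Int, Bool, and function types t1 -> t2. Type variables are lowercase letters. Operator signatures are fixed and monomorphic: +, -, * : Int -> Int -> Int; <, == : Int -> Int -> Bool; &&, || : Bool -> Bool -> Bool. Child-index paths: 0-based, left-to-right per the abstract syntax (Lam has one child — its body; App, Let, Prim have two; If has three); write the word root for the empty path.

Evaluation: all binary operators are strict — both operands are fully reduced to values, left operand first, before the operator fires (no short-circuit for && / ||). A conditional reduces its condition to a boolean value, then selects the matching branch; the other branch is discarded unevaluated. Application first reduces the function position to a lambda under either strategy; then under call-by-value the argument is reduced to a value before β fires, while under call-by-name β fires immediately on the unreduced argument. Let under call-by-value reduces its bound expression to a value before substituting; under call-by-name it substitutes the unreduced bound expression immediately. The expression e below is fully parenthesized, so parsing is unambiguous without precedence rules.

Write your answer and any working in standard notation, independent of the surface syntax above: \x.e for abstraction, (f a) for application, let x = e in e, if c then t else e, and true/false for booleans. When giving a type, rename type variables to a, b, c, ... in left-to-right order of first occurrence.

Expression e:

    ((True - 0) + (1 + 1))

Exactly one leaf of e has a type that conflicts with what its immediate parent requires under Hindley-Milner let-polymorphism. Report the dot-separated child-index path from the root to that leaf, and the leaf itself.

Answer: 0.0 : true

Derivation:
  unify Bool ~ Int
  FAIL: mismatch Bool ~ Int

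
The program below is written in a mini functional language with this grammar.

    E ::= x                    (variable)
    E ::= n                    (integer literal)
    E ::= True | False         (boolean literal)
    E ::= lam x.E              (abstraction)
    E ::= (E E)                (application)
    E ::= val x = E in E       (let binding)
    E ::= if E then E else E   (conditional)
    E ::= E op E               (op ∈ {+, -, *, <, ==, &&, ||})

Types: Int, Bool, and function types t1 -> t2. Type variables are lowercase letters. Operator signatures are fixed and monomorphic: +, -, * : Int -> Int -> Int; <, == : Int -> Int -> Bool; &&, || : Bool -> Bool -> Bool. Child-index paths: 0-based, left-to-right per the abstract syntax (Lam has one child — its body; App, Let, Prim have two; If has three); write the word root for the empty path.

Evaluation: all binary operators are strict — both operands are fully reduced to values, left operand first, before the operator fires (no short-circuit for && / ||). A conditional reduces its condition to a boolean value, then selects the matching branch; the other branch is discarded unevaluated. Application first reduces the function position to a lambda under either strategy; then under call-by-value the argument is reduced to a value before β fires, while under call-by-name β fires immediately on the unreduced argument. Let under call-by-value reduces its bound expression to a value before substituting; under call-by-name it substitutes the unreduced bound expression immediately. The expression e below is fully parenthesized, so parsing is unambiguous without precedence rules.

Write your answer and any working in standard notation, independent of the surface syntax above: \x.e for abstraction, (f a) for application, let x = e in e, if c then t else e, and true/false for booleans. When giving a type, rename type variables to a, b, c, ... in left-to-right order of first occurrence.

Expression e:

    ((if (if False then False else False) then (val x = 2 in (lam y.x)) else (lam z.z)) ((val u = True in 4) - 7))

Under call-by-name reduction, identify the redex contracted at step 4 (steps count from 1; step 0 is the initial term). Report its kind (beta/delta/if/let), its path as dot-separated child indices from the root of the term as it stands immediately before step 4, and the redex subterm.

Answer: let at 0 : (let u = true in 4)

Working:
step 0: ((if (if false then false else false) then (let x = 2 in (\y.x)) else (\z.z)) ((let u = true in 4) - 7))
step 1: [if@0.0] ((if false then (let x = 2 in (\y.x)) else (\z.z)) ((let u = true in 4) - 7))
step 2: [if@0] ((\z.z) ((let u = true in 4) - 7))
step 3: [beta@root] ((let u = true in 4) - 7)
step 4: [let@0] (4 - 7)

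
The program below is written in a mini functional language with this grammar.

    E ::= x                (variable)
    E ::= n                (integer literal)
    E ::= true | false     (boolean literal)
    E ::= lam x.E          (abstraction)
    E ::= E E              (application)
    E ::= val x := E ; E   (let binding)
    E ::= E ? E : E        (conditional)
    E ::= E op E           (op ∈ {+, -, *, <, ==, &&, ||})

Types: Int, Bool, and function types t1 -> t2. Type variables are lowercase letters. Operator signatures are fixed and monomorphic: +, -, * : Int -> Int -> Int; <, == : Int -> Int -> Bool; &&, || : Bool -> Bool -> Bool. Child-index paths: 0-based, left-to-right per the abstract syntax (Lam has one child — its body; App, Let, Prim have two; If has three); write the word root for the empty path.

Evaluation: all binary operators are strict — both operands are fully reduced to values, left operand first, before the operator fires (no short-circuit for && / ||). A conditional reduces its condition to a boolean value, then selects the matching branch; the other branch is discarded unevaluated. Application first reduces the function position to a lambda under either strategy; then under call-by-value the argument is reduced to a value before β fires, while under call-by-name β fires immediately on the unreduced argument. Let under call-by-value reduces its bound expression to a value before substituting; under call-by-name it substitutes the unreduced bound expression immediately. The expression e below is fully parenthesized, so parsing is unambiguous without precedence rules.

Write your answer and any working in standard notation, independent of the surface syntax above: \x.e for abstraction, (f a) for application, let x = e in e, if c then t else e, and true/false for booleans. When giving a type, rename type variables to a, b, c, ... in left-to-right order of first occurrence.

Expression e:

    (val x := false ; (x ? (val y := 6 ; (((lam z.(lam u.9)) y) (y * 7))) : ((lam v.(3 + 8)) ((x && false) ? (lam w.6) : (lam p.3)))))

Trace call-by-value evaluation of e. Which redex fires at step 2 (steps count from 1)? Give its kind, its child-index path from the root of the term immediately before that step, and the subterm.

Working:
step 0: (let x = false in (if x then (let y = 6 in (((\z.(\u.9)) y) (y * 7))) else ((\v.(3 + 8)) (if (x && false) then (\w.6) else (\p.3)))))
step 1: [let@root] (if false then (let y = 6 in (((\z.(\u.9)) y) (y * 7))) else ((\v.(3 + 8)) (if (false && false) then (\w.6) else (\p.3))))
step 2: [if@root] ((\v.(3 + 8)) (if (false && false) then (\w.6) else (\p.3)))

Answer: if at root : (if false then (let y = 6 in (((\z.(\u.9)) y) (y * 7))) else ((\v.(3 + 8)) (if (false && false) then (\w.6) else (\p.3))))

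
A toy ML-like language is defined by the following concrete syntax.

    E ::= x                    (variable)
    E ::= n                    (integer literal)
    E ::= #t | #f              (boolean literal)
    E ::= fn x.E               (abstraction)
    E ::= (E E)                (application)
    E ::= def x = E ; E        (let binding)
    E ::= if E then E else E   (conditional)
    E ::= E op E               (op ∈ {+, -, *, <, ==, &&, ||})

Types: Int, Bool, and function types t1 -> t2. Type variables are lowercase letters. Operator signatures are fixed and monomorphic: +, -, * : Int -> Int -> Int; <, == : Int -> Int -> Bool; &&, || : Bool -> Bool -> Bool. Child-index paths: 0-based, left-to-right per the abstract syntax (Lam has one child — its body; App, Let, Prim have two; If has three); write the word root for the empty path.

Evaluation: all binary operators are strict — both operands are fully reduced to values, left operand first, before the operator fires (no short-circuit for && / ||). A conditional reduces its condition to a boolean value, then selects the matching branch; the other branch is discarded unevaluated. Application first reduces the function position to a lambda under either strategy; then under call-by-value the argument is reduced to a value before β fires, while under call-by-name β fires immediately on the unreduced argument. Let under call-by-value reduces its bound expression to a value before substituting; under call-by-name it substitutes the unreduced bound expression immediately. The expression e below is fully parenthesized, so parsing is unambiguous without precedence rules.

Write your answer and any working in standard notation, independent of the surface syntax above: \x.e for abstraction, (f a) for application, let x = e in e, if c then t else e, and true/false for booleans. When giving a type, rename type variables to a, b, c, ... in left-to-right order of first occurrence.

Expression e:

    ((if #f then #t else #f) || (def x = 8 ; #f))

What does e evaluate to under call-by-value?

Derivation:
step 0: ((if false then true else false) || (let x = 8 in false))
step 1: [if@0] (false || (let x = 8 in false))
step 2: [let@1] (false || false)
step 3: [delta@root] false

Answer: false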